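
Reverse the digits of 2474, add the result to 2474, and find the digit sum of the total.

Reversal of 2474 is 4742; 2474 + 4742 = 7216.
Digit sum of 7216: 7+2+1+6 = 16.

16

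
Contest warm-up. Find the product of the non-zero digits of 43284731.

16128

4×3×2×8×4×7×3×1 = 16128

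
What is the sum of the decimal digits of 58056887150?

5+8+0+5+6+8+8+7+1+5+0 = 53

53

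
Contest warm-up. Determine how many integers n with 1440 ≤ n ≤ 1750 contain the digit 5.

140

The integers in [1440, 1750] that contain the digit 5: 1445, 1450, 1451, 1452, 1453, 1454, …, 1745, 1750.
140 qualify.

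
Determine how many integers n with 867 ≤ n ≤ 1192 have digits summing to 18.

The integers in [867, 1192] that have digits summing to 18: 873, 882, 891, 909, 918, 927, …, 1179, 1188.
17 qualify.

17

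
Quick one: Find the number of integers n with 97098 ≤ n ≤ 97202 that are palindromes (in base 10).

1

The integers in [97098, 97202] that are palindromes (in base 10): 97179.
1 qualifies.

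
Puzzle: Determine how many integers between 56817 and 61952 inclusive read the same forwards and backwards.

The integers in [56817, 61952] that read the same forwards and backwards: 56865, 56965, 57075, 57175, 57275, 57375, …, 61816, 61916.
52 qualify.

52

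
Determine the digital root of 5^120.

The digital root of n equals n mod 9 (or 9 when 9 | n), so we need 5^120 mod 9.
5^120 ≡ 1 (mod 9), so the digital root is 1.

1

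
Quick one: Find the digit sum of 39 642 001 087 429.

3+9+6+4+2+0+0+1+0+8+7+4+2+9 = 55

55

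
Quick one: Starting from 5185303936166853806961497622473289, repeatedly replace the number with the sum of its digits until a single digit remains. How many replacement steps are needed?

5185303936166853806961497622473289 → 165 → 12 → 3 (3 steps)

3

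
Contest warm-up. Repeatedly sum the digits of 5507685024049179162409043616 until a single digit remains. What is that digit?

5+5+0+7+6+8+5+0+2+4+0+4+9+1+7+9+1+6+2+4+0+9+0+4+3+6+1+6 = 114
1+1+4 = 6

6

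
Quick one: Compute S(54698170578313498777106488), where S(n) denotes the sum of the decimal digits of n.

5+4+6+9+8+1+7+0+5+7+8+3+1+3+4+9+8+7+7+7+1+0+6+4+8+8 = 136

136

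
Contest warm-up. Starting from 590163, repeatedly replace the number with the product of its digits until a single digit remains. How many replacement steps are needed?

590163 → 0 (1 step)

1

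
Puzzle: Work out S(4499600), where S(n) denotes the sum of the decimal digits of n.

4+4+9+9+6+0+0 = 32

32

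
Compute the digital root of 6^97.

9

The digital root of n equals n mod 9 (or 9 when 9 | n), so we need 6^97 mod 9.
6^97 ≡ 0 (mod 9), so the digital root is 9.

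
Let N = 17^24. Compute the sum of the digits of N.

109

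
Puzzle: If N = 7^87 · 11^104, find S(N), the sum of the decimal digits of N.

850

7^87 · 11^104 = 67354828969979038333277221939553100543860303760054710623545800219380697723242756599376474089379680775286726280045800818928821324979449867327799647155766712013726550729234810499815063
Sum of its 182 digits: 850.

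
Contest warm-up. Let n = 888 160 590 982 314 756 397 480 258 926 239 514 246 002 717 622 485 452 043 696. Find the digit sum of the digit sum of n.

First digit sum: 272.
2+7+2 = 11.

11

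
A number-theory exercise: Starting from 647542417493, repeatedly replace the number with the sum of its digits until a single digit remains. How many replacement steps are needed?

3

647542417493 → 56 → 11 → 2 (3 steps)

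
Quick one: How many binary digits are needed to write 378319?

378319 in base 2 is 1011100010111001111, which has 19 digits.

19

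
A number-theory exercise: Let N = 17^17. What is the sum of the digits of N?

98

17^17 = 827240261886336764177
Sum of its 21 digits: 98.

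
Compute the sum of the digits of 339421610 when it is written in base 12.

339421610 in base 12 is 95808662.
Digit sum: 9+5+8+0+8+6+6+2 = 44.

44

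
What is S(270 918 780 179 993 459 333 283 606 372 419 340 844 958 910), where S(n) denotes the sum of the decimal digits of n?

213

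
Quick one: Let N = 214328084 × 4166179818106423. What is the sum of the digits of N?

110

214328084 × 4166179818106423 = 892929338014218149683532
Sum of its 24 digits: 110.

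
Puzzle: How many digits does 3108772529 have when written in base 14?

3108772529 in base 14 is 216C3C849, which has 9 digits.

9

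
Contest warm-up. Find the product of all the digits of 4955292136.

4×9×5×5×2×9×2×1×3×6 = 583200

583200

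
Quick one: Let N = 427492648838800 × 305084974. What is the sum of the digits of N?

85

427492648838800 × 305084974 = 130421583656176428191200
Sum of its 24 digits: 85.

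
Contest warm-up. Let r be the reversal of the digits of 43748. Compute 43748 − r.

-40986

Reverse of 43748 is 84734.
43748 − 84734 = -40986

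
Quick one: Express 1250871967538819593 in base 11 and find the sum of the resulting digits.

1250871967538819593 in base 11 is 2524A33A335A8140A0.
Digit sum: 2+5+2+4+10+3+3+10+3+3+5+10+8+1+4+0+10+0 = 83.

83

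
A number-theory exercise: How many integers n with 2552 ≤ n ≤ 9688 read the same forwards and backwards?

The integers in [2552, 9688] that read the same forwards and backwards: 2552, 2662, 2772, 2882, 2992, 3003, …, 9559, 9669.
72 qualify.

72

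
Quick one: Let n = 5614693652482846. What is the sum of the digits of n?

5+6+1+4+6+9+3+6+5+2+4+8+2+8+4+6 = 79

79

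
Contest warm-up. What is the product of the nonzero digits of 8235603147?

120960

8×2×3×5×6×3×1×4×7 = 120960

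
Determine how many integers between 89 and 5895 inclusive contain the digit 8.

The integers in [89, 5895] that contain the digit 8: 89, 98, 108, 118, 128, 138, …, 5894, 5895.
1586 qualify.

1586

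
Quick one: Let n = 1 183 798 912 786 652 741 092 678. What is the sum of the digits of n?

127

1+1+8+3+7+9+8+9+1+2+7+8+6+6+5+2+7+4+1+0+9+2+6+7+8 = 127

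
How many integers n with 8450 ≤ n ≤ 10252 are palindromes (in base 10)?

The integers in [8450, 10252] that are palindromes (in base 10): 8558, 8668, 8778, 8888, 8998, 9009, …, 10101, 10201.
18 qualify.

18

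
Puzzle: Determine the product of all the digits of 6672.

504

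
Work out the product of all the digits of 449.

4×4×9 = 144

144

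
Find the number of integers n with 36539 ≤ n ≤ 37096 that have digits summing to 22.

38

The integers in [36539, 37096] that have digits summing to 22: 36544, 36553, 36562, 36571, 36580, 36607, …, 37084, 37093.
38 qualify.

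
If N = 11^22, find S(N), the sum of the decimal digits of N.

97

11^22 = 81402749386839761113321
Sum of its 23 digits: 97.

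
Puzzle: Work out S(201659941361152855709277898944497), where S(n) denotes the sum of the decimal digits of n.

2+0+1+6+5+9+9+4+1+3+6+1+1+5+2+8+5+5+7+0+9+2+7+7+8+9+8+9+4+4+4+9+7 = 167

167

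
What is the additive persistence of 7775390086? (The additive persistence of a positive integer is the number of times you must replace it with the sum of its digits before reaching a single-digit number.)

7775390086 → 52 → 7 (2 steps)

2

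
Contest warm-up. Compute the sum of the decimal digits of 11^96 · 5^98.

691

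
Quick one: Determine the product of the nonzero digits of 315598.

5400

3×1×5×5×9×8 = 5400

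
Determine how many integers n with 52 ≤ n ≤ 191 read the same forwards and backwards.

15

The integers in [52, 191] that read the same forwards and backwards: 55, 66, 77, 88, 99, 101, …, 181, 191.
15 qualify.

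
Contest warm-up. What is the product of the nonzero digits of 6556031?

2700

6×5×5×6×3×1 = 2700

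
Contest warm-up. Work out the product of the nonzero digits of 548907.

5×4×8×9×7 = 10080

10080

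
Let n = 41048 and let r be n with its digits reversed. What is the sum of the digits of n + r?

16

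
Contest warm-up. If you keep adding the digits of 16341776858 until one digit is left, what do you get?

2

1+6+3+4+1+7+7+6+8+5+8 = 56
5+6 = 11
1+1 = 2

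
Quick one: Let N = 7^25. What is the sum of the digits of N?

97

7^25 = 1341068619663964900807
Sum of its 22 digits: 97.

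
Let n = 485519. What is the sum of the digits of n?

32

4+8+5+5+1+9 = 32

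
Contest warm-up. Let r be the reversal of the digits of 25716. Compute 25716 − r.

Reverse of 25716 is 61752.
25716 − 61752 = -36036

-36036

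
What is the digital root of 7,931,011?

7+9+3+1+0+1+1 = 22
2+2 = 4

4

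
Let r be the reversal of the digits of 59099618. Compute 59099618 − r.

Reverse of 59099618 is 81699095.
59099618 − 81699095 = -22599477

-22599477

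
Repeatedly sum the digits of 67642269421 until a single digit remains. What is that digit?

4

6+7+6+4+2+2+6+9+4+2+1 = 49
4+9 = 13
1+3 = 4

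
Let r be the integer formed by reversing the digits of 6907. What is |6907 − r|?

189

Reverse of 6907 is 7096.
|6907 − 7096| = 189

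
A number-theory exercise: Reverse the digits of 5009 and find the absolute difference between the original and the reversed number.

3996

Reverse of 5009 is 9005.
|5009 − 9005| = 3996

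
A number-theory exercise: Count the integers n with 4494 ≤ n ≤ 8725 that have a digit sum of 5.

The integers in [4494, 8725] that have a digit sum of 5: 5000.
1 qualifies.

1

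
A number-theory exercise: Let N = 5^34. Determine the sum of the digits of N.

5^34 = 582076609134674072265625
Sum of its 24 digits: 103.

103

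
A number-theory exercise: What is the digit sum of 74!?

378

74! = 330788544151938641225953028221253782145683251820934971170611926835411235700971565459250872320000000000000000
Sum of its 108 digits: 378.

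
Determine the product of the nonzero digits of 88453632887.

8×8×4×5×3×6×3×2×8×8×7 = 61931520

61931520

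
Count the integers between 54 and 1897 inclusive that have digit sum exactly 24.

20

The integers in [54, 1897] that have digit sum exactly 24: 699, 789, 798, 879, 888, 897, …, 1887, 1896.
20 qualify.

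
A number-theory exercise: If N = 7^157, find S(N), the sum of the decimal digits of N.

574

7^157 = 4790626166000501043489797115325203517031595975508814860261704580854832552659731463199895987808322010165920813404873082501595829775207
Sum of its 133 digits: 574.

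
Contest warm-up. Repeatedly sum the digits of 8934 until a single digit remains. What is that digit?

8+9+3+4 = 24
2+4 = 6

6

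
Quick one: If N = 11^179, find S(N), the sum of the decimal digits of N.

11^179 = 2566200843091914322487084161636278546952011658573820075817569601045039918708733145287293678025035968237109867148345791116199649672551917632750860148192984439962122532585070633436316283891
Sum of its 187 digits: 833.

833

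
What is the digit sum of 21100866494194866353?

2+1+1+0+0+8+6+6+4+9+4+1+9+4+8+6+6+3+5+3 = 86

86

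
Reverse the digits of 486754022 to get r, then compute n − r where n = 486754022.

Reverse of 486754022 is 220457684.
486754022 − 220457684 = 266296338

266296338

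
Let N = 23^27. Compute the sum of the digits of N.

23^27 = 5843211045545439551605946764725979847
Sum of its 37 digits: 179.

179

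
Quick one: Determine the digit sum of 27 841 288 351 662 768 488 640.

114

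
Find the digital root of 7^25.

The digital root of n equals n mod 9 (or 9 when 9 | n), so we need 7^25 mod 9.
7^25 ≡ 7 (mod 9), so the digital root is 7.

7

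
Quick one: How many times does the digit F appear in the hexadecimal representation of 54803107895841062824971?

54803107895841062824971 in base 16 is B9AE1E70FF523B6AC0B.
The digit F appears 2 times.

2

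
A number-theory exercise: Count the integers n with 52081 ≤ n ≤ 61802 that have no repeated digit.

2911

The integers in [52081, 61802] that have no repeated digit: 52081, 52083, 52084, 52086, 52087, 52089, …, 61798, 61802.
2911 qualify.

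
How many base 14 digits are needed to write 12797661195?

9

12797661195 in base 14 is 8959389AB, which has 9 digits.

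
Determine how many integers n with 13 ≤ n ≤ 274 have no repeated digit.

The integers in [13, 274] that have no repeated digit: 13, 14, 15, 16, 17, 18, …, 273, 274.
203 qualify.

203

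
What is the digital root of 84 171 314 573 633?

8+4+1+7+1+3+1+4+5+7+3+6+3+3 = 56
5+6 = 11
1+1 = 2

2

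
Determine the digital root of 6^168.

9

The digital root of n equals n mod 9 (or 9 when 9 | n), so we need 6^168 mod 9.
6^168 ≡ 0 (mod 9), so the digital root is 9.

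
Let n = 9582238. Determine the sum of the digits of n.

37

9+5+8+2+2+3+8 = 37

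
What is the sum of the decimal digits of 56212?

16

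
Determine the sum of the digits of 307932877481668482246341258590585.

3+0+7+9+3+2+8+7+7+4+8+1+6+6+8+4+8+2+2+4+6+3+4+1+2+5+8+5+9+0+5+8+5 = 160

160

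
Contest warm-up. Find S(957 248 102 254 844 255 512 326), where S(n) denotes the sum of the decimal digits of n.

96

9+5+7+2+4+8+1+0+2+2+5+4+8+4+4+2+5+5+5+1+2+3+2+6 = 96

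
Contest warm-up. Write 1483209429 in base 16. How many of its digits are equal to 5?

2

1483209429 in base 16 is 5867FAD5.
The digit 5 appears 2 times.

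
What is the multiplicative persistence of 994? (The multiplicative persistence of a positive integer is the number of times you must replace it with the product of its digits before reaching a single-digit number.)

3

994 → 324 → 24 → 8 (3 steps)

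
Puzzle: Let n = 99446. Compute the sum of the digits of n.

9+9+4+4+6 = 32

32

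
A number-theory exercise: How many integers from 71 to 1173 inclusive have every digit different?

The integers in [71, 1173] that have every digit different: 71, 72, 73, 74, 75, 76, …, 1097, 1098.
730 qualify.

730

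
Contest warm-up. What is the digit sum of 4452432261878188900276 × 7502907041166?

147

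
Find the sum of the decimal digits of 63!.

333

63! = 1982608315404440064116146708361898137544773690227268628106279599612729753600000000000000
Sum of its 88 digits: 333.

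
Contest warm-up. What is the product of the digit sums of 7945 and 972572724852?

1500

S(7945) = 7+9+4+5 = 25.
S(972572724852) = 9+7+2+5+7+2+7+2+4+8+5+2 = 60.
25 · 60 = 1500.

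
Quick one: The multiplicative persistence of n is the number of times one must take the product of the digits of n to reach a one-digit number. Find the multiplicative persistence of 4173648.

5

4173648 → 16128 → 96 → 54 → 20 → 0 (5 steps)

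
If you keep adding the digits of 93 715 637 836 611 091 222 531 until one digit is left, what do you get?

9+3+7+1+5+6+3+7+8+3+6+6+1+1+0+9+1+2+2+2+5+3+1 = 91
9+1 = 10
1+0 = 1

1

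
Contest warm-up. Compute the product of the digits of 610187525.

0

6×1×0×1×8×7×5×2×5 = 0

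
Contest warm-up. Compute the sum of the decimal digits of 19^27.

127

19^27 = 33600614943460448322716069311260139
Sum of its 35 digits: 127.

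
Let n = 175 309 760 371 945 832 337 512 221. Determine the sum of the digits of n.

1+7+5+3+0+9+7+6+0+3+7+1+9+4+5+8+3+2+3+3+7+5+1+2+2+2+1 = 106

106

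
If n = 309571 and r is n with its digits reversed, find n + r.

485474

Reverse of 309571 is 175903.
309571 + 175903 = 485474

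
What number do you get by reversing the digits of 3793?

Reversing 3793 gives 3973.

3973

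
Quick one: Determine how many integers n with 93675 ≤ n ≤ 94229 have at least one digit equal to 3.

The integers in [93675, 94229] that have at least one digit equal to 3: 93675, 93676, 93677, 93678, 93679, 93680, …, 94213, 94223.
366 qualify.

366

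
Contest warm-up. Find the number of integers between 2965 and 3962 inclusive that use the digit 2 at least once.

The integers in [2965, 3962] that use the digit 2 at least once: 2965, 2966, 2967, 2968, 2969, 2970, …, 3952, 3962.
303 qualify.

303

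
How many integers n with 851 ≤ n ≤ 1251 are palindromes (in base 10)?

The integers in [851, 1251] that are palindromes (in base 10): 858, 868, 878, 888, 898, 909, …, 1111, 1221.
18 qualify.

18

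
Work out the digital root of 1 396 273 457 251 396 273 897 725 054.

1+3+9+6+2+7+3+4+5+7+2+5+1+3+9+6+2+7+3+8+9+7+7+2+5+0+5+4 = 132
1+3+2 = 6

6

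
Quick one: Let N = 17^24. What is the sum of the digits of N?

109

17^24 = 339448671314611904643504117121
Sum of its 30 digits: 109.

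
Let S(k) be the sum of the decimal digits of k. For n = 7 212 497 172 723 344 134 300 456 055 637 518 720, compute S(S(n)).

First digit sum: 140.
1+4+0 = 5.

5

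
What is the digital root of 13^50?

7

The digital root of n equals n mod 9 (or 9 when 9 | n), so we need 13^50 mod 9.
13^50 ≡ 7 (mod 9), so the digital root is 7.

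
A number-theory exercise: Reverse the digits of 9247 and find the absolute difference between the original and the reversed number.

1818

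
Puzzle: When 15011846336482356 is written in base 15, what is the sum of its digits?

116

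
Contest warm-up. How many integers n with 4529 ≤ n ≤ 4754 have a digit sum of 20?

The integers in [4529, 4754] that have a digit sum of 20: 4529, 4538, 4547, 4556, 4565, 4574, …, 4745, 4754.
23 qualify.

23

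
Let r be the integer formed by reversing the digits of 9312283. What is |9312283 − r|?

5490144

Reverse of 9312283 is 3822139.
|9312283 − 3822139| = 5490144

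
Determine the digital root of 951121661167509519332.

9+5+1+1+2+1+6+6+1+1+6+7+5+0+9+5+1+9+3+3+2 = 83
8+3 = 11
1+1 = 2

2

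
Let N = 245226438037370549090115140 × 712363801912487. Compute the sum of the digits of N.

193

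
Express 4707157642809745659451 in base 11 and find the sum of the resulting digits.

4707157642809745659451 in base 11 is 6AA6951299024A9248933.
Digit sum: 6+10+10+6+9+5+1+2+9+9+0+2+4+10+9+2+4+8+9+3+3 = 121.

121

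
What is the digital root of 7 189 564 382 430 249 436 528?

4

7+1+8+9+5+6+4+3+8+2+4+3+0+2+4+9+4+3+6+5+2+8 = 103
1+0+3 = 4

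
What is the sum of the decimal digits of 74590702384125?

7+4+5+9+0+7+0+2+3+8+4+1+2+5 = 57

57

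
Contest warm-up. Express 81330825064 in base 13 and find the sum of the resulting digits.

64

81330825064 in base 13 is 7891A73478.
Digit sum: 7+8+9+1+10+7+3+4+7+8 = 64.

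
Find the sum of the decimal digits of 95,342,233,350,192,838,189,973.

9+5+3+4+2+2+3+3+3+5+0+1+9+2+8+3+8+1+8+9+9+7+3 = 107

107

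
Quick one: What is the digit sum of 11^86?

454

11^86 = 362886593255124255194791477358808981270609809471944990809879058292055075790399576845456361
Sum of its 90 digits: 454.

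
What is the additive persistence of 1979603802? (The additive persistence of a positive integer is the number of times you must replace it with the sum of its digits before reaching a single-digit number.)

1979603802 → 45 → 9 (2 steps)

2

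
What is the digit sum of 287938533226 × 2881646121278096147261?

287938533226 × 2881646121278096147261 = 829736957437207113084134037393986
Sum of its 33 digits: 152.

152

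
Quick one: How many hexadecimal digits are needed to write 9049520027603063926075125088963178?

9049520027603063926075125088963178 in base 16 is 1BE2D003FBE5C32B531AC81BCCA6A, which has 29 digits.

29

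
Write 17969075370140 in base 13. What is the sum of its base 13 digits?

68

17969075370140 in base 13 is A04626C4931B.
Digit sum: 10+0+4+6+2+6+12+4+9+3+1+11 = 68.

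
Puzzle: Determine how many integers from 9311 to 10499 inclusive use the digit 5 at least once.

308

The integers in [9311, 10499] that use the digit 5 at least once: 9315, 9325, 9335, 9345, 9350, 9351, …, 10485, 10495.
308 qualify.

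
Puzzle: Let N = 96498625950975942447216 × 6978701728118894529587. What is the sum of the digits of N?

96498625950975942447216 × 6978701728118894529587 = 673435127685174611581048003190063731897779792
Sum of its 45 digits: 201.

201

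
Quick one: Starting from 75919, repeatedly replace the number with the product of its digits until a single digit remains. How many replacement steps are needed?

75919 → 2835 → 240 → 0 (3 steps)

3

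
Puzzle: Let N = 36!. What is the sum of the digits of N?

36! = 371993326789901217467999448150835200000000
Sum of its 42 digits: 171.

171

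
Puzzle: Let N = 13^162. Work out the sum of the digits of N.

13^162 = 2876226436341572109239438298030294683499776238783684128626460702557766118705405167404817701098129044223938608587999897679988278008171970058927524247964027237258967932934428071337769
Sum of its 181 digits: 874.

874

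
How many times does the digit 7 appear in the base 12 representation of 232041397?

232041397 in base 12 is 65863271.
The digit 7 appears 1 time.

1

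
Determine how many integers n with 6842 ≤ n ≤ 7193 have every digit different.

190

The integers in [6842, 7193] that have every digit different: 6842, 6843, 6845, 6847, 6849, 6850, …, 7192, 7193.
190 qualify.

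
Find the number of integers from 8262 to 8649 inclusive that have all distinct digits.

222

The integers in [8262, 8649] that have all distinct digits: 8263, 8264, 8265, 8267, 8269, 8270, …, 8647, 8649.
222 qualify.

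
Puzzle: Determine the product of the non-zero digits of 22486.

768

2×2×4×8×6 = 768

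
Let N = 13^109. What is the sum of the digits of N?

535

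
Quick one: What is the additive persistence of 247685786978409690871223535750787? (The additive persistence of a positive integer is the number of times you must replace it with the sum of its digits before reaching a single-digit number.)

3

247685786978409690871223535750787 → 175 → 13 → 4 (3 steps)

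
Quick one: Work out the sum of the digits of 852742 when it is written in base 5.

852742 in base 5 is 204241432.
Digit sum: 2+0+4+2+4+1+4+3+2 = 22.

22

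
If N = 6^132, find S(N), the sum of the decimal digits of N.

441

6^132 = 5199541521253729102164309190462367181246761624113388644838628182961470617343478994110640944042460839936
Sum of its 103 digits: 441.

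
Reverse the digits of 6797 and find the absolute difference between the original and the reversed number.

1179

Reverse of 6797 is 7976.
|6797 − 7976| = 1179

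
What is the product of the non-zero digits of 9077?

9×7×7 = 441

441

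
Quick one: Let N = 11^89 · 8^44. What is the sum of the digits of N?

581

11^89 · 8^44 = 2629713323438832385752096717799610571688298620751440508546800813443120715745965727874760680741292384429724631641381507641117912334336
Sum of its 133 digits: 581.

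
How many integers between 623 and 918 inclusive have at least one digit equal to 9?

74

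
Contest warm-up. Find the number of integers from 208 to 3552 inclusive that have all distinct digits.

The integers in [208, 3552] that have all distinct digits: 208, 209, 210, 213, 214, 215, …, 3548, 3549.
1830 qualify.

1830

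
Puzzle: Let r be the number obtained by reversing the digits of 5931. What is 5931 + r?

7326

Reverse of 5931 is 1395.
5931 + 1395 = 7326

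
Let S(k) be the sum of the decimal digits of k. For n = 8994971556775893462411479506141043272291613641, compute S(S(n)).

10

First digit sum: 208.
2+0+8 = 10.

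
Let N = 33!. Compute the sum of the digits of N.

144

33! = 8683317618811886495518194401280000000
Sum of its 37 digits: 144.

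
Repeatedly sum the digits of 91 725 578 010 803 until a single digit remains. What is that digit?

9+1+7+2+5+5+7+8+0+1+0+8+0+3 = 56
5+6 = 11
1+1 = 2

2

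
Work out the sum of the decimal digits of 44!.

44! = 2658271574788448768043625811014615890319638528000000000
Sum of its 55 digits: 216.

216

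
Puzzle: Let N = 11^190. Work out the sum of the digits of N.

907

11^190 = 732167049665910753974868186626604987575818048354845547499641464539929110661972287597306340828301751181093748762446804228473364473488726731431816276428163423395521409333332786903151394634724557427401
Sum of its 198 digits: 907.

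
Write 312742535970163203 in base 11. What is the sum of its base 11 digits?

93

312742535970163203 in base 11 is 6896045673A076763.
Digit sum: 6+8+9+6+0+4+5+6+7+3+10+0+7+6+7+6+3 = 93.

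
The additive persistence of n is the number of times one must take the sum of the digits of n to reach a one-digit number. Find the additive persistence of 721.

2

721 → 10 → 1 (2 steps)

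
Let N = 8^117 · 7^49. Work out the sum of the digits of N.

641

8^117 · 7^49 = 1178507738919532769988837915363346243791477024216703936362407106302941142262859404637634056548372889669207430701014006600522490684727309474553921536
Sum of its 148 digits: 641.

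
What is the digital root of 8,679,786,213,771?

9

8+6+7+9+7+8+6+2+1+3+7+7+1 = 72
7+2 = 9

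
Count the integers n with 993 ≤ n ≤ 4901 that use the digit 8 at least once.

1066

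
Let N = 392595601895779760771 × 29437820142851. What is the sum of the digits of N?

172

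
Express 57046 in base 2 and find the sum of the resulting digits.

11

57046 in base 2 is 1101111011010110.
Digit sum: 1+1+0+1+1+1+1+0+1+1+0+1+0+1+1+0 = 11.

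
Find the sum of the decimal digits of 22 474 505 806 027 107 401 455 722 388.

2+2+4+7+4+5+0+5+8+0+6+0+2+7+1+0+7+4+0+1+4+5+5+7+2+2+3+8+8 = 109

109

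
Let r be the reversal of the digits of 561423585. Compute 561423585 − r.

-23900580

Reverse of 561423585 is 585324165.
561423585 − 585324165 = -23900580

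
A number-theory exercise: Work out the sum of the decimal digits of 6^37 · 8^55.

369

6^37 · 8^55 = 2894313356375114130268793227407523636102395153778826784386796992728397305085952
Sum of its 79 digits: 369.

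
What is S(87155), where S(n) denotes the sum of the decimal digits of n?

8+7+1+5+5 = 26

26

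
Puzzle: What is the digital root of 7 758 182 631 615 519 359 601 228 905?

7+7+5+8+1+8+2+6+3+1+6+1+5+5+1+9+3+5+9+6+0+1+2+2+8+9+0+5 = 125
1+2+5 = 8
(Equivalently, 7 758 182 631 615 519 359 601 228 905 mod 9 = 8.)

8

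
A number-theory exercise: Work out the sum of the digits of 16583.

23

1+6+5+8+3 = 23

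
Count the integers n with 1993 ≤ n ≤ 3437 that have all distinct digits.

The integers in [1993, 3437] that have all distinct digits: 2013, 2014, 2015, 2016, 2017, 2018, …, 3428, 3429.
693 qualify.

693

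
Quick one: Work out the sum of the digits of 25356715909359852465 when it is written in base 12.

118

25356715909359852465 in base 12 is B5195852389BB05A69.
Digit sum: 11+5+1+9+5+8+5+2+3+8+9+11+11+0+5+10+6+9 = 118.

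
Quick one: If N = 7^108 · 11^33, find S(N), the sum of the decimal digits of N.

7^108 · 11^33 = 433058863444313465028821891885357032632593062674006243568019793308703343624368614159455342520229647687645229213167208518557931
Sum of its 126 digits: 539.

539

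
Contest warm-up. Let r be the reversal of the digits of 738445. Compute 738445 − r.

Reverse of 738445 is 544837.
738445 − 544837 = 193608

193608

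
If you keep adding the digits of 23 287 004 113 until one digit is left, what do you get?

2+3+2+8+7+0+0+4+1+1+3 = 31
3+1 = 4
(Equivalently, 23 287 004 113 mod 9 = 4.)

4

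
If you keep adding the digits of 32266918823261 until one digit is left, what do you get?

3+2+2+6+6+9+1+8+8+2+3+2+6+1 = 59
5+9 = 14
1+4 = 5

5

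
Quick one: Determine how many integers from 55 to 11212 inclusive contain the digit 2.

3746

The integers in [55, 11212] that contain the digit 2: 62, 72, 82, 92, 102, 112, …, 11211, 11212.
3746 qualify.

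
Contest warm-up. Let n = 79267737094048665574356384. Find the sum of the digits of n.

135

7+9+2+6+7+7+3+7+0+9+4+0+4+8+6+6+5+5+7+4+3+5+6+3+8+4 = 135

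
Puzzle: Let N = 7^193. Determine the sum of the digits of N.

7^193 = 12703451175365897318074344159098934311650015299954263056027602789453769587531267039819879004386369685970332148111933820303327428371904795727910691083938320809766407
Sum of its 164 digits: 736.

736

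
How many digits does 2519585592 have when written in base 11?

10

2519585592 in base 11 is 1083270A47, which has 10 digits.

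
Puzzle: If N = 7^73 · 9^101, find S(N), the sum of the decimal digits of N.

738

7^73 · 9^101 = 117665833196578362463964668586342586831198914339451485632039331838520103278892660182571738252729798153695096631517025642499730952103567082671568730478065533663
Sum of its 159 digits: 738.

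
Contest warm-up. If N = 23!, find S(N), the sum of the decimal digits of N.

23! = 25852016738884976640000
Sum of its 23 digits: 99.

99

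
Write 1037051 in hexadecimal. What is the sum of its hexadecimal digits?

56

1037051 in base 16 is FD2FB.
Digit sum: 15+13+2+15+11 = 56.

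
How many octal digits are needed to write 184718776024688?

16

184718776024688 in base 8 is 5200006101637160, which has 16 digits.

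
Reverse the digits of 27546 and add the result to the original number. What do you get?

92118

Reverse of 27546 is 64572.
27546 + 64572 = 92118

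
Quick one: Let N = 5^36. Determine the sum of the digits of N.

5^36 = 14551915228366851806640625
Sum of its 26 digits: 109.

109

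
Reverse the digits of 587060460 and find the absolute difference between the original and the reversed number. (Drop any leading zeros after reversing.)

Reverse of 587060460 is 64060785.
|587060460 − 64060785| = 522999675

522999675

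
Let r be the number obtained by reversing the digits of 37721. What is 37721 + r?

50494

Reverse of 37721 is 12773.
37721 + 12773 = 50494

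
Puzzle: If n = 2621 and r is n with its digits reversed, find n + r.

Reverse of 2621 is 1262.
2621 + 1262 = 3883

3883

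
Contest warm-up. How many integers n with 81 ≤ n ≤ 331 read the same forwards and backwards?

25

The integers in [81, 331] that read the same forwards and backwards: 88, 99, 101, 111, 121, 131, …, 313, 323.
25 qualify.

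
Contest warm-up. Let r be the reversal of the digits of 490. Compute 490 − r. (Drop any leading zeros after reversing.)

396

Reverse of 490 is 94.
490 − 94 = 396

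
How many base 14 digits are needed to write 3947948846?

3947948846 in base 14 is 296484C22, which has 9 digits.

9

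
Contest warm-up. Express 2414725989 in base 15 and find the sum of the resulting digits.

67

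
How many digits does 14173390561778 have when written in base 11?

13

14173390561778 in base 11 is 45749A0522028, which has 13 digits.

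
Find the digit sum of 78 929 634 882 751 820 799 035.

122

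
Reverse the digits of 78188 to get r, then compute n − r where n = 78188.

Reverse of 78188 is 88187.
78188 − 88187 = -9999

-9999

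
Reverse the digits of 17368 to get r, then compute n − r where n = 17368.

Reverse of 17368 is 86371.
17368 − 86371 = -69003

-69003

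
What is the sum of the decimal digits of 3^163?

360

3^163 = 589881151426658740854227725580736348849310352832644300781946246613899173590427
Sum of its 78 digits: 360.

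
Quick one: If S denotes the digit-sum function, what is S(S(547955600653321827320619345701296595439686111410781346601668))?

12

First digit sum: 255.
2+5+5 = 12.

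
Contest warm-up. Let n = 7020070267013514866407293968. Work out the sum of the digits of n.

113

7+0+2+0+0+7+0+2+6+7+0+1+3+5+1+4+8+6+6+4+0+7+2+9+3+9+6+8 = 113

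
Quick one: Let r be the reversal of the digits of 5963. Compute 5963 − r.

Reverse of 5963 is 3695.
5963 − 3695 = 2268

2268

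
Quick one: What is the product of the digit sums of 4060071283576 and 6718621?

1519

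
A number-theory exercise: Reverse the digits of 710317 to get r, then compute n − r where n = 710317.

-2700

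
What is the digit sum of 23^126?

793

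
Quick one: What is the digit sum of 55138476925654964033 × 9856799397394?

55138476925654964033 × 9856799397394 = 543488906134018823219239143930002
Sum of its 33 digits: 125.

125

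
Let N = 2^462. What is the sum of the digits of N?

2^462 = 11908525658859223294760121268437066290850060053501019099651935423375594096449911575776314174894302258147533153997065059263030913083222523904
Sum of its 140 digits: 586.

586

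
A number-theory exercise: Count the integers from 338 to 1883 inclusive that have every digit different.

921

The integers in [338, 1883] that have every digit different: 340, 341, 342, 345, 346, 347, …, 1876, 1879.
921 qualify.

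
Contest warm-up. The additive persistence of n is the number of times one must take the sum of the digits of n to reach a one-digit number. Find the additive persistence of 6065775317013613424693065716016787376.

3

6065775317013613424693065716016787376 → 159 → 15 → 6 (3 steps)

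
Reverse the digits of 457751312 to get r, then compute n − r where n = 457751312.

Reverse of 457751312 is 213157754.
457751312 − 213157754 = 244593558

244593558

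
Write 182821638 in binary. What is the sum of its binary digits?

182821638 in base 2 is 1010111001011010001100000110.
Digit sum: 1+0+1+0+1+1+1+0+0+1+0+1+1+0+1+0+0+0+1+1+0+0+0+0+0+1+1+0 = 13.

13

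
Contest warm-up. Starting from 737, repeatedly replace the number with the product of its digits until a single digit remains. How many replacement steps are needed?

4

737 → 147 → 28 → 16 → 6 (4 steps)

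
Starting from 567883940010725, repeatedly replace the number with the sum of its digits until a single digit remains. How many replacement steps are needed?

567883940010725 → 65 → 11 → 2 (3 steps)

3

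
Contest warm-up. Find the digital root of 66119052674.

6+6+1+1+9+0+5+2+6+7+4 = 47
4+7 = 11
1+1 = 2

2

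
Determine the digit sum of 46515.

4+6+5+1+5 = 21

21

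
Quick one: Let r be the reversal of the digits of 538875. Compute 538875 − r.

Reverse of 538875 is 578835.
538875 − 578835 = -39960

-39960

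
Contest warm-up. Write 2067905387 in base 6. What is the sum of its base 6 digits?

22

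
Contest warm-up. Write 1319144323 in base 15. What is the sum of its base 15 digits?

1319144323 in base 15 is 7AC2289D.
Digit sum: 7+10+12+2+2+8+9+13 = 63.

63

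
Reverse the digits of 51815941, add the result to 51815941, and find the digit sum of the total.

50

Reversal of 51815941 is 14951815; 51815941 + 14951815 = 66767756.
Digit sum of 66767756: 6+6+7+6+7+7+5+6 = 50.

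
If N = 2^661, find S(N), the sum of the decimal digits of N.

2^661 = 9568131466127621947163770315237577352582483950433331955534014747297500715462012198465648064079848065788579276806882658480425438483841942548911565191978080929321047135323978360596199778018349602045952
Sum of its 199 digits: 920.

920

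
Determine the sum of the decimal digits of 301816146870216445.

3+0+1+8+1+6+1+4+6+8+7+0+2+1+6+4+4+5 = 67

67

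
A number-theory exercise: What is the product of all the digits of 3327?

3×3×2×7 = 126

126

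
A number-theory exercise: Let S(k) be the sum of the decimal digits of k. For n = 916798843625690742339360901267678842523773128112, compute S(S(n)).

6

First digit sum: 222.
2+2+2 = 6.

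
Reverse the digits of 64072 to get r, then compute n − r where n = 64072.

37026

Reverse of 64072 is 27046.
64072 − 27046 = 37026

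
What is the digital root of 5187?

3

5+1+8+7 = 21
2+1 = 3
(Equivalently, 5187 mod 9 = 3.)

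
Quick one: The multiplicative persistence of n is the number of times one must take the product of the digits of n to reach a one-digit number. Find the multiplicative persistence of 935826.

935826 → 12960 → 0 (2 steps)

2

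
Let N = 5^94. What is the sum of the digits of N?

5^94 = 504870979341447555463506281780983186990852118469774723052978515625
Sum of its 66 digits: 319.

319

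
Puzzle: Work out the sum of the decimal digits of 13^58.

301

13^58 = 40617616406773309930154634339905725588976750479274358606191163529
Sum of its 65 digits: 301.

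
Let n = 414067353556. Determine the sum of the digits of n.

49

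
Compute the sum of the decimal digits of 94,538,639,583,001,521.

9+4+5+3+8+6+3+9+5+8+3+0+0+1+5+2+1 = 72

72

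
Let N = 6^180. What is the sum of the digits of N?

6^180 = 116741446195279078628053382791335881633270131715832481723779676398836856930282974584939114053628368372944886748404030500135265750611474251776
Sum of its 141 digits: 639.

639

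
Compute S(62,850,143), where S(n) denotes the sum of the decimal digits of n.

6+2+8+5+0+1+4+3 = 29

29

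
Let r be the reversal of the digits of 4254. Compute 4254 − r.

Reverse of 4254 is 4524.
4254 − 4524 = -270

-270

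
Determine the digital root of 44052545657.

2

4+4+0+5+2+5+4+5+6+5+7 = 47
4+7 = 11
1+1 = 2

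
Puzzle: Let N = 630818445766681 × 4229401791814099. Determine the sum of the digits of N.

630818445766681 × 4229401791814099 = 2667984664834985655405880235419
Sum of its 31 digits: 160.

160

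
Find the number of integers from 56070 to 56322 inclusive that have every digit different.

116

The integers in [56070, 56322] that have every digit different: 56071, 56072, 56073, 56074, 56078, 56079, …, 56320, 56321.
116 qualify.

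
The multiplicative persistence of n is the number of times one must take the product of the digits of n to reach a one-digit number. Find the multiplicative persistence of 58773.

58773 → 5880 → 0 (2 steps)

2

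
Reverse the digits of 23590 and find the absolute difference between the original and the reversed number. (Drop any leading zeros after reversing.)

14058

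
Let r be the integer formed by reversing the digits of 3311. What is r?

Reversing 3311 gives 1133.

1133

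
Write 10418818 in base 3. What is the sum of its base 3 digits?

10418818 in base 3 is 201121022221011.
Digit sum: 2+0+1+1+2+1+0+2+2+2+2+1+0+1+1 = 18.

18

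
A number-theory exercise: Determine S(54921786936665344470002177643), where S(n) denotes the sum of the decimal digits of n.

129

5+4+9+2+1+7+8+6+9+3+6+6+6+5+3+4+4+4+7+0+0+0+2+1+7+7+6+4+3 = 129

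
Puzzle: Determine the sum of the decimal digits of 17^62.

17^62 = 19401402493429270772184517882322157792401011763891877258989132067877445707489
Sum of its 77 digits: 352.

352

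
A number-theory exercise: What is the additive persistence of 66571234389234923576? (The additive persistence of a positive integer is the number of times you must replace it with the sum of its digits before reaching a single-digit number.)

3

66571234389234923576 → 95 → 14 → 5 (3 steps)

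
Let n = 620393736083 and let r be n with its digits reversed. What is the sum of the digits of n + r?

28

Reversal of 620393736083 is 380637393026; 620393736083 + 380637393026 = 1001031129109.
Digit sum of 1001031129109: 1+0+0+1+0+3+1+1+2+9+1+0+9 = 28.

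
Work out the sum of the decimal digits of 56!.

333

56! = 710998587804863451854045647463724949736497978881168458687447040000000000000
Sum of its 75 digits: 333.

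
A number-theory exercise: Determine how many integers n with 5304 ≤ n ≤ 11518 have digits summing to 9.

99

The integers in [5304, 11518] that have digits summing to 9: 5310, 5400, 6003, 6012, 6021, 6030, …, 11502, 11511.
99 qualify.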